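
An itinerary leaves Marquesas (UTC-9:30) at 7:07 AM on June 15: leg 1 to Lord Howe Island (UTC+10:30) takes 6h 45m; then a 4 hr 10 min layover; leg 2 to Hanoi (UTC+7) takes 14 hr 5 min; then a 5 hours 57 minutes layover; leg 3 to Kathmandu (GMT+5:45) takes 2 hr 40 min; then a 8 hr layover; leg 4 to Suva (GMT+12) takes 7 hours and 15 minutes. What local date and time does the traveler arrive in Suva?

5:29 AM on June 18

Convert departure to UTC: 7:07 AM + 9:30 = 4:37 PM UTC on Jun 15.
Add 6 hours and 45 minutes leg 1 → 11:22 PM UTC.
Add 4 hours 10 minutes layover in Lord Howe Island → 3:32 AM UTC (Jun 16).
Add 14 hours 5 minutes leg 2 → 5:37 PM UTC.
Add 5 hours 57 minutes layover in Hanoi → 11:34 PM UTC.
Add 2 hours and 40 minutes leg 3 → 2:14 AM UTC (Jun 17).
Add 8 hours layover in Kathmandu → 10:14 AM UTC.
Add 7 hours 15 minutes leg 4 → 5:29 PM UTC.
Suva is UTC+12:00, so local arrival = 5:29 PM + 12:00 = 5:29 AM on Jun 18.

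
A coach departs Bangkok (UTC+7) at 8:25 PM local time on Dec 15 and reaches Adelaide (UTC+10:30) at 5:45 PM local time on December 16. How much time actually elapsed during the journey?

17 hours 50 minutes

Adelaide is 3:30 ahead of Bangkok.
Clock-face elapsed time (ignoring zones) is 21 hours 20 minutes.
Actual elapsed = 21 hours 20 minutes − 3:30 = 17 hours 50 minutes.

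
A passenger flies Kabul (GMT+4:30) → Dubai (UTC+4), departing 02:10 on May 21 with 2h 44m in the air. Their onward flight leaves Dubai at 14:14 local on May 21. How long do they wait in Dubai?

9 hours 50 minutes

Convert departure to UTC: 02:10 − 4:30 = 21:40 UTC on May 20.
Add 2 hours and 44 minutes flight time → 00:24 UTC (May 21).
Dubai is UTC+4:00, so local arrival = 00:24 + 4:00 = 04:24 on May 21.
Layover = 14:14 − 04:24 = 9 hours 50 minutes.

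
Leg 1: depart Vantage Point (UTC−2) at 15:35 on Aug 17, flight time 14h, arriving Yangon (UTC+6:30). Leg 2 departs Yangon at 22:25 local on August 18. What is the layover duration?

8 hours 20 minutes

Convert departure to UTC: 15:35 + 2:00 = 17:35 UTC on Aug 17.
Add 14 hours flight time → 07:35 UTC (Aug 18).
Yangon is UTC+6:30, so local arrival = 07:35 + 6:30 = 14:05 on Aug 18.
Layover = 22:25 − 14:05 = 8 hours 20 minutes.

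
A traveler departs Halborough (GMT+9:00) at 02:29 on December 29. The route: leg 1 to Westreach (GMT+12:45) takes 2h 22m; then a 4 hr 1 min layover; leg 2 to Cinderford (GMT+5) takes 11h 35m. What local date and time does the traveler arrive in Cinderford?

16:27 on Dec 29

Convert departure to UTC: 02:29 − 9:00 = 17:29 UTC on Dec 28.
Add 2 hours 22 minutes leg 1 → 19:51 UTC.
Add 4 hours and 1 minute layover in Westreach → 23:52 UTC.
Add 11 hours 35 minutes leg 2 → 11:27 UTC (Dec 29).
Cinderford is UTC+5:00, so local arrival = 11:27 + 5:00 = 16:27 on Dec 29.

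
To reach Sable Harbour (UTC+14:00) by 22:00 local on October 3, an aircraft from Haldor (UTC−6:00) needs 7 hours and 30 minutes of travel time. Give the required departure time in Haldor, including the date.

18:30 on October 2

Target arrival in UTC: 22:00 − 14:00 = 08:00 on Oct 3.
Subtract 7 hours 30 minutes → departure 00:30 UTC on Oct 3.
Haldor is UTC−6:00: 00:30 − 6:00 = 18:30 on Oct 2.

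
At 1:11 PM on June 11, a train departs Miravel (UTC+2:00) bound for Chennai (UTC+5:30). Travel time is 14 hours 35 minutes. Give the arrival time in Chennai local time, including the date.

7:16 AM on June 12

Convert departure to UTC: 1:11 PM − 2:00 = 11:11 AM UTC on Jun 11.
Add 14 hours and 35 minutes travel time → 1:46 AM UTC (Jun 12).
Chennai is UTC+5:30, so local arrival = 1:46 AM + 5:30 = 7:16 AM on Jun 12.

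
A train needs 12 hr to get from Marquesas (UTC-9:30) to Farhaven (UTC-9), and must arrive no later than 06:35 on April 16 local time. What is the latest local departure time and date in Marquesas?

Target arrival in UTC: 06:35 + 9:00 = 15:35 on Apr 16.
Subtract 12 hours → departure 03:35 UTC on Apr 16.
Marquesas is UTC−9:30: 03:35 − 9:30 = 18:05 on Apr 15.

18:05 on April 15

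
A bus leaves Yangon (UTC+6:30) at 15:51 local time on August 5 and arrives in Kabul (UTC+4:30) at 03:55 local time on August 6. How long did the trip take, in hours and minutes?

14 hours 4 minutes

Departure in UTC: 15:51 − 6:30 = 09:21 on Aug 5.
Arrival in UTC: 03:55 − 4:30 = 23:25 on Aug 5.
Elapsed = 23:25 − 09:21 = 14 hours 4 minutes.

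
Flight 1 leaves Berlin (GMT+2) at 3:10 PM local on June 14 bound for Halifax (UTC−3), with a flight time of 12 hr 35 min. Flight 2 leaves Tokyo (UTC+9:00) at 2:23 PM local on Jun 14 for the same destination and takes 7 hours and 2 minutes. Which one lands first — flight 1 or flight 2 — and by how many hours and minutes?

the second, by 13 hours 20 minutes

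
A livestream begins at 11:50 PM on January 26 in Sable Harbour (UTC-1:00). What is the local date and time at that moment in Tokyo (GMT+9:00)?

Tokyo is 10:00 ahead of Sable Harbour.
Shift by the zone difference: 11:50 PM + 10:00 = 9:50 AM on Jan 27 in Tokyo.

9:50 AM on January 27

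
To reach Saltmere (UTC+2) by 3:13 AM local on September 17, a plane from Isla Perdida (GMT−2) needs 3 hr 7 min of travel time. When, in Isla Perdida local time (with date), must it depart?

Target arrival in UTC: 3:13 AM − 2:00 = 1:13 AM on Sep 17.
Subtract 3 hours 7 minutes → departure 10:06 PM UTC on Sep 16.
Isla Perdida is UTC−2:00: 10:06 PM − 2:00 = 8:06 PM on Sep 16.

8:06 PM on Sep 16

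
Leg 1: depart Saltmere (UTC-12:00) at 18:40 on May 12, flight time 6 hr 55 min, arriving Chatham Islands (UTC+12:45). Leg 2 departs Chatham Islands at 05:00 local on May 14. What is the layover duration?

2 hours 40 minutes

Convert departure to UTC: 18:40 + 12:00 = 06:40 UTC on May 13.
Add 6 hours 55 minutes flight time → 13:35 UTC.
Chatham Islands is UTC+12:45, so local arrival = 13:35 + 12:45 = 02:20 on May 14.
Layover = 05:00 − 02:20 = 2 hours 40 minutes.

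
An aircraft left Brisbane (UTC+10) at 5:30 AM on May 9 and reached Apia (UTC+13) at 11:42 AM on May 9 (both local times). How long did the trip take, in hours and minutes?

3 hours 12 minutes

Departure in UTC: 5:30 AM − 10:00 = 7:30 PM on May 8.
Arrival in UTC: 11:42 AM − 13:00 = 10:42 PM on May 8.
Elapsed = 10:42 PM − 7:30 PM = 3 hours 12 minutes.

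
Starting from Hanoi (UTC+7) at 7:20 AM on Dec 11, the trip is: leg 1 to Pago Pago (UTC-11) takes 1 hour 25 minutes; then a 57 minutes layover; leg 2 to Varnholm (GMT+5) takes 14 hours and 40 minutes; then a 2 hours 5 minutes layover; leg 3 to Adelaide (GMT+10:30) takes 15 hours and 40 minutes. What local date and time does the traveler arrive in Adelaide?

9:37 PM on Dec 12

Convert departure to UTC: 7:20 AM − 7:00 = 12:20 AM UTC on Dec 11.
Add 1 hour 25 minutes leg 1 → 1:45 AM UTC.
Add 57 minutes layover in Pago Pago → 2:42 AM UTC.
Add 14 hours and 40 minutes leg 2 → 5:22 PM UTC.
Add 2 hours and 5 minutes layover in Varnholm → 7:27 PM UTC.
Add 15 hours 40 minutes leg 3 → 11:07 AM UTC (Dec 12).
Adelaide is UTC+10:30, so local arrival = 11:07 AM + 10:30 = 9:37 PM on Dec 12.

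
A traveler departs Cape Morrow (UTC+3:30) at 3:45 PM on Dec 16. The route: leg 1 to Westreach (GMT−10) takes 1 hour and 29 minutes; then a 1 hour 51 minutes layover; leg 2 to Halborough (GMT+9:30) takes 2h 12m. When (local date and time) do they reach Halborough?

3:17 AM on Dec 17

Convert departure to UTC: 3:45 PM − 3:30 = 12:15 PM UTC on Dec 16.
Add 1 hour and 29 minutes leg 1 → 1:44 PM UTC.
Add 1 hour 51 minutes layover in Westreach → 3:35 PM UTC.
Add 2 hours 12 minutes leg 2 → 5:47 PM UTC.
Halborough is UTC+9:30, so local arrival = 5:47 PM + 9:30 = 3:17 AM on Dec 17.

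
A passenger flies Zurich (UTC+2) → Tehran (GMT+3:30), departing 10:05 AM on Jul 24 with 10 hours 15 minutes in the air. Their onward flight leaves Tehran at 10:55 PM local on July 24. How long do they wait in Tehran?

Convert departure to UTC: 10:05 AM − 2:00 = 8:05 AM UTC on Jul 24.
Add 10 hours and 15 minutes flight time → 6:20 PM UTC.
Tehran is UTC+3:30, so local arrival = 6:20 PM + 3:30 = 9:50 PM on Jul 24.
Layover = 10:55 PM − 9:50 PM = 1 hour 5 minutes.

1 hour 5 minutes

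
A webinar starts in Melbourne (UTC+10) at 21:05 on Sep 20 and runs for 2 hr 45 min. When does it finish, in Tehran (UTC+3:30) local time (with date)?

Convert start to UTC: 21:05 − 10:00 = 11:05 UTC on Sep 20.
Add 2 hours 45 minutes duration → 13:50 UTC.
Tehran is UTC+3:30, so local end time = 13:50 + 3:30 = 17:20 on Sep 20.

17:20 on September 20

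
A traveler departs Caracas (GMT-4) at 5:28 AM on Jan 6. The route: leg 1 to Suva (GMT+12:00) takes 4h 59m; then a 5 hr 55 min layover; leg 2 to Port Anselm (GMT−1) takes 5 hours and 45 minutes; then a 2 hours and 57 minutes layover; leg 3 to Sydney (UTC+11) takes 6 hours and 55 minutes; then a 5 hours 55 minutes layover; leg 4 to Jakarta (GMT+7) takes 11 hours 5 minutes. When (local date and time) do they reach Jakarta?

Convert departure to UTC: 5:28 AM + 4:00 = 9:28 AM UTC on Jan 6.
Add 4 hours 59 minutes leg 1 → 2:27 PM UTC.
Add 5 hours and 55 minutes layover in Suva → 8:22 PM UTC.
Add 5 hours and 45 minutes leg 2 → 2:07 AM UTC (Jan 7).
Add 2 hours and 57 minutes layover in Port Anselm → 5:04 AM UTC.
Add 6 hours 55 minutes leg 3 → 11:59 AM UTC.
Add 5 hours 55 minutes layover in Sydney → 5:54 PM UTC.
Add 11 hours and 5 minutes leg 4 → 4:59 AM UTC (Jan 8).
Jakarta is UTC+7:00, so local arrival = 4:59 AM + 7:00 = 11:59 AM on Jan 8.

11:59 AM on January 8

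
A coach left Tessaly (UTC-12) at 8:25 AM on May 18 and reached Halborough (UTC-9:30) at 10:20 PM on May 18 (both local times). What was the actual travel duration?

Departure in UTC: 8:25 AM + 12:00 = 8:25 PM on May 18.
Arrival in UTC: 10:20 PM + 9:30 = 7:50 AM on May 19.
Elapsed = 7:50 AM − 8:25 PM (+1 day) = 11 hours 25 minutes.

11 hours 25 minutes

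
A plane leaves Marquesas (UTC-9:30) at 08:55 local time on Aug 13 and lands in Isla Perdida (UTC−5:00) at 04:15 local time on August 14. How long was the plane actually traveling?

14 hours 50 minutes

Isla Perdida is 4:30 ahead of Marquesas.
Clock-face elapsed time (ignoring zones) is 19 hours 20 minutes.
Actual elapsed = 19 hours 20 minutes − 4:30 = 14 hours 50 minutes.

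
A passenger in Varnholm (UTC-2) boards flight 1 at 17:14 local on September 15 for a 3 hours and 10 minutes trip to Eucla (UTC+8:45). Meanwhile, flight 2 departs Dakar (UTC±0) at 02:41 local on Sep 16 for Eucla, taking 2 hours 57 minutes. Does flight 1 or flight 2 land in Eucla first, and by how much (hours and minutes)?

Flight 1 in UTC: 17:14 + 2:00 = 19:14 on Sep 15.
+3 hours 10 minutes → arrive 22:24 UTC on Sep 15.
Flight 2 departs at 02:41 UTC (Sep 16).
+2 hours 57 minutes → arrive 05:38 UTC on Sep 16.
Flight 1 lands earlier by 7 hours 14 minutes.

the first, by 7 hours 14 minutes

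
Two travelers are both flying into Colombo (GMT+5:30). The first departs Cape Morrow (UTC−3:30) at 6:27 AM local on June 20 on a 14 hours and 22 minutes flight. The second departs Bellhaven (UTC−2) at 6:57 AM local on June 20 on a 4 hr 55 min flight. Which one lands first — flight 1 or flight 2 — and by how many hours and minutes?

the second, by 10 hours 27 minutes

Flight 1 in UTC: 6:27 AM + 3:30 = 9:57 AM on Jun 20.
+14 hours and 22 minutes → arrive 12:19 AM UTC on Jun 21.
Flight 2 in UTC: 6:57 AM + 2:00 = 8:57 AM on Jun 20.
+4 hours 55 minutes → arrive 1:52 PM UTC on Jun 20.
Flight 2 lands earlier by 10 hours 27 minutes.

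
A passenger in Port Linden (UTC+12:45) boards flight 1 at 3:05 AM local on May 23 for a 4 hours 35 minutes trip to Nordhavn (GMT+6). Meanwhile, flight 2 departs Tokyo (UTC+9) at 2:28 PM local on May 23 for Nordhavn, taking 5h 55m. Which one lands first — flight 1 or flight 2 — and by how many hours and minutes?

Flight 1 in UTC: 3:05 AM − 12:45 = 2:20 PM on May 22.
+4 hours and 35 minutes → arrive 6:55 PM UTC on May 22.
Flight 2 in UTC: 2:28 PM − 9:00 = 5:28 AM on May 23.
+5 hours 55 minutes → arrive 11:23 AM UTC on May 23.
Flight 1 lands earlier by 16 hours 28 minutes.

the first, by 16 hours 28 minutes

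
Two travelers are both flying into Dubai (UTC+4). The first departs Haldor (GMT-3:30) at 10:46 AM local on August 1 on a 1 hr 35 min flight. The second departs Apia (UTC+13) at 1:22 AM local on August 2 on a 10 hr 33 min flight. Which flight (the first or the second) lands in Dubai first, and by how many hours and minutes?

the first, by 7 hours 4 minutes

Flight 1 in UTC: 10:46 AM + 3:30 = 2:16 PM on Aug 1.
+1 hour 35 minutes → arrive 3:51 PM UTC on Aug 1.
Flight 2 in UTC: 1:22 AM − 13:00 = 12:22 PM on Aug 1.
+10 hours and 33 minutes → arrive 10:55 PM UTC on Aug 1.
Flight 1 lands earlier by 7 hours 4 minutes.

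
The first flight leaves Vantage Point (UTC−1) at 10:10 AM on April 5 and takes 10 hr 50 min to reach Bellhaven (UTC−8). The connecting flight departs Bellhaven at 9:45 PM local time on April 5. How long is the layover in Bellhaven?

Convert departure to UTC: 10:10 AM + 1:00 = 11:10 AM UTC on Apr 5.
Add 10 hours 50 minutes flight time → 10:00 PM UTC.
Bellhaven is UTC−8:00, so local arrival = 10:00 PM − 8:00 = 2:00 PM on Apr 5.
Layover = 9:45 PM − 2:00 PM = 7 hours 45 minutes.

7 hours 45 minutes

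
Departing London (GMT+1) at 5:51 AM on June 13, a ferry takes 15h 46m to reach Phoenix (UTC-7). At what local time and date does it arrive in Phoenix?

1:37 PM on Jun 13

Convert departure to UTC: 5:51 AM − 1:00 = 4:51 AM UTC on Jun 13.
Add 15 hours 46 minutes travel time → 8:37 PM UTC.
Phoenix is UTC−7:00, so local arrival = 8:37 PM − 7:00 = 1:37 PM on Jun 13.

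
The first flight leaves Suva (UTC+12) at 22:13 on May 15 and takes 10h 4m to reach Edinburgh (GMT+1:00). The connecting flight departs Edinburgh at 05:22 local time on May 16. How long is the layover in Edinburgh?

Convert departure to UTC: 22:13 − 12:00 = 10:13 UTC on May 15.
Add 10 hours and 4 minutes flight time → 20:17 UTC.
Edinburgh is UTC+1:00, so local arrival = 20:17 + 1:00 = 21:17 on May 15.
Layover = 05:22 − 21:17 (+1 day) = 8 hours 5 minutes.

8 hours 5 minutes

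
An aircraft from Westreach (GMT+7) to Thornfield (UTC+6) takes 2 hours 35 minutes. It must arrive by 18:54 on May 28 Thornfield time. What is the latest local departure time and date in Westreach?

17:19 on May 28

Target arrival in UTC: 18:54 − 6:00 = 12:54 on May 28.
Subtract 2 hours 35 minutes → departure 10:19 UTC on May 28.
Westreach is UTC+7:00: 10:19 + 7:00 = 17:19 on May 28.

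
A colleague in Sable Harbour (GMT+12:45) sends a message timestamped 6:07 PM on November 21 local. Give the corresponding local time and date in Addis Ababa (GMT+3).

8:22 AM on November 21

Addis Ababa is 9:45 behind Sable Harbour.
Shift by the zone difference: 6:07 PM − 9:45 = 8:22 AM on Nov 21 in Addis Ababa.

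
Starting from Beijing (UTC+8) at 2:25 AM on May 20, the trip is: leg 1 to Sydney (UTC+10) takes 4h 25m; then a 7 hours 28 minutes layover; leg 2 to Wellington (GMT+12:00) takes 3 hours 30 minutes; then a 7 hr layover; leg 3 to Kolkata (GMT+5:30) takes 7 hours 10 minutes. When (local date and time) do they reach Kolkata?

Convert departure to UTC: 2:25 AM − 8:00 = 6:25 PM UTC on May 19.
Add 4 hours and 25 minutes leg 1 → 10:50 PM UTC.
Add 7 hours 28 minutes layover in Sydney → 6:18 AM UTC (May 20).
Add 3 hours 30 minutes leg 2 → 9:48 AM UTC.
Add 7 hours layover in Wellington → 4:48 PM UTC.
Add 7 hours and 10 minutes leg 3 → 11:58 PM UTC.
Kolkata is UTC+5:30, so local arrival = 11:58 PM + 5:30 = 5:28 AM on May 21.

5:28 AM on May 21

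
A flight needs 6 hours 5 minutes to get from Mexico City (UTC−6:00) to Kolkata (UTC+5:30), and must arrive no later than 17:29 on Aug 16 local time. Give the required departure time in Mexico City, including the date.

23:54 on August 15

Target arrival in UTC: 17:29 − 5:30 = 11:59 on Aug 16.
Subtract 6 hours and 5 minutes → departure 05:54 UTC on Aug 16.
Mexico City is UTC−6:00: 05:54 − 6:00 = 23:54 on Aug 15.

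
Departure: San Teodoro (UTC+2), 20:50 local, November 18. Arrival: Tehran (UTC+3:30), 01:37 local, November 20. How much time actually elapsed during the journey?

27 hours 17 minutes

Departure in UTC: 20:50 − 2:00 = 18:50 on Nov 18.
Arrival in UTC: 01:37 − 3:30 = 22:07 on Nov 19.
Elapsed = 22:07 − 18:50 (+1 day) = 27 hours 17 minutes.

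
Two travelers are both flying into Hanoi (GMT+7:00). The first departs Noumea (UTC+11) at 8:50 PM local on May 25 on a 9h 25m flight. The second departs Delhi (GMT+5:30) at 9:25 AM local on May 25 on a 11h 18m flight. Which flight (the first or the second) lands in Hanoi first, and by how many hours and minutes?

Flight 1 in UTC: 8:50 PM − 11:00 = 9:50 AM on May 25.
+9 hours 25 minutes → arrive 7:15 PM UTC on May 25.
Flight 2 in UTC: 9:25 AM − 5:30 = 3:55 AM on May 25.
+11 hours 18 minutes → arrive 3:13 PM UTC on May 25.
Flight 2 lands earlier by 4 hours 2 minutes.

the second, by 4 hours 2 minutes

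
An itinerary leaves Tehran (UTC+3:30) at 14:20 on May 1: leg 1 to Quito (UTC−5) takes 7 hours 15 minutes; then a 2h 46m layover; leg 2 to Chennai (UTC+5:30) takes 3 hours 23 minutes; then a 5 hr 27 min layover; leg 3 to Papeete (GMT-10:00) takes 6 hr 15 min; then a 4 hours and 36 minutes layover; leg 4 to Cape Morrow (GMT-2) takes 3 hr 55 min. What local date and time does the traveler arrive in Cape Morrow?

Convert departure to UTC: 14:20 − 3:30 = 10:50 UTC on May 1.
Add 7 hours 15 minutes leg 1 → 18:05 UTC.
Add 2 hours and 46 minutes layover in Quito → 20:51 UTC.
Add 3 hours and 23 minutes leg 2 → 00:14 UTC (May 2).
Add 5 hours and 27 minutes layover in Chennai → 05:41 UTC.
Add 6 hours 15 minutes leg 3 → 11:56 UTC.
Add 4 hours 36 minutes layover in Papeete → 16:32 UTC.
Add 3 hours 55 minutes leg 4 → 20:27 UTC.
Cape Morrow is UTC−2:00, so local arrival = 20:27 − 2:00 = 18:27 on May 2.

18:27 on May 2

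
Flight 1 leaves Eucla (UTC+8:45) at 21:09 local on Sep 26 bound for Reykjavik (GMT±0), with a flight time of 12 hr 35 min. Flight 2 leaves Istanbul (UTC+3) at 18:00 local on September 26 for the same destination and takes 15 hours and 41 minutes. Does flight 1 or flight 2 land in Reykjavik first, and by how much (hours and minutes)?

the first, by 5 hours 42 minutes

Flight 1 in UTC: 21:09 − 8:45 = 12:24 on Sep 26.
+12 hours 35 minutes → arrive 00:59 UTC on Sep 27.
Flight 2 in UTC: 18:00 − 3:00 = 15:00 on Sep 26.
+15 hours and 41 minutes → arrive 06:41 UTC on Sep 27.
Flight 1 lands earlier by 5 hours 42 minutes.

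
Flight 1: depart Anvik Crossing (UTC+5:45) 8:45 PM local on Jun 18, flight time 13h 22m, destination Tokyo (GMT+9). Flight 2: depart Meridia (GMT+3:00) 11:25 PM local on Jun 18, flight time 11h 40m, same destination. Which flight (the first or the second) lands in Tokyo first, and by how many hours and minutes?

Flight 1 in UTC: 8:45 PM − 5:45 = 3:00 PM on Jun 18.
+13 hours and 22 minutes → arrive 4:22 AM UTC on Jun 19.
Flight 2 in UTC: 11:25 PM − 3:00 = 8:25 PM on Jun 18.
+11 hours 40 minutes → arrive 8:05 AM UTC on Jun 19.
Flight 1 lands earlier by 3 hours 43 minutes.

the first, by 3 hours 43 minutes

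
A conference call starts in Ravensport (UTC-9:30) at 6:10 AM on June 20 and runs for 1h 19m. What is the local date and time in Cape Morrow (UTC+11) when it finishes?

3:59 AM on June 21

Convert start to UTC: 6:10 AM + 9:30 = 3:40 PM UTC on Jun 20.
Add 1 hour and 19 minutes duration → 4:59 PM UTC.
Cape Morrow is UTC+11:00, so local end time = 4:59 PM + 11:00 = 3:59 AM on Jun 21.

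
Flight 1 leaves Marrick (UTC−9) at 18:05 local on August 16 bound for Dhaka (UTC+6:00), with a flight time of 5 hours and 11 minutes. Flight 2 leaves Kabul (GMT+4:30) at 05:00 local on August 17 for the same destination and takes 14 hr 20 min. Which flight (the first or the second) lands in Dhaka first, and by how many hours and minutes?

the first, by 6 hours 34 minutes

Flight 1 in UTC: 18:05 + 9:00 = 03:05 on Aug 17.
+5 hours 11 minutes → arrive 08:16 UTC on Aug 17.
Flight 2 in UTC: 05:00 − 4:30 = 00:30 on Aug 17.
+14 hours 20 minutes → arrive 14:50 UTC on Aug 17.
Flight 1 lands earlier by 6 hours 34 minutes.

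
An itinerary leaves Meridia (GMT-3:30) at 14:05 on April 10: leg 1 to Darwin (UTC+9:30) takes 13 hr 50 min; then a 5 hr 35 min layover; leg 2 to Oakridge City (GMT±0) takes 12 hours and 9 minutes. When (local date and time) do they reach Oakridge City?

Convert departure to UTC: 14:05 + 3:30 = 17:35 UTC on Apr 10.
Add 13 hours and 50 minutes leg 1 → 07:25 UTC (Apr 11).
Add 5 hours and 35 minutes layover in Darwin → 13:00 UTC.
Add 12 hours 9 minutes leg 2 → 01:09 UTC (Apr 12).
Oakridge City is UTC+0, so local arrival is the same: 01:09 on Apr 12.

01:09 on Apr 12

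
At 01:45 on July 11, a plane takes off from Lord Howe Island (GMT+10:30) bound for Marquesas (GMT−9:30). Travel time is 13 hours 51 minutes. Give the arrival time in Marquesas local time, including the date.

Marquesas is 20:00 behind Lord Howe Island.
After 13 hours 51 minutes it is 15:36 in Lord Howe Island.
Shift by the zone difference: 15:36 − 20:00 = 19:36 on Jul 10 in Marquesas.

19:36 on Jul 10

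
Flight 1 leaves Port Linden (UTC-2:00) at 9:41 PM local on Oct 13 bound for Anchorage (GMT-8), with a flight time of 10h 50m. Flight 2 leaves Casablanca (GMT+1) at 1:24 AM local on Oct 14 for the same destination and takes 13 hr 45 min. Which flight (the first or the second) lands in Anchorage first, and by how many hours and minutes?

Flight 1 in UTC: 9:41 PM + 2:00 = 11:41 PM on Oct 13.
+10 hours and 50 minutes → arrive 10:31 AM UTC on Oct 14.
Flight 2 in UTC: 1:24 AM − 1:00 = 12:24 AM on Oct 14.
+13 hours and 45 minutes → arrive 2:09 PM UTC on Oct 14.
Flight 1 lands earlier by 3 hours 38 minutes.

the first, by 3 hours 38 minutes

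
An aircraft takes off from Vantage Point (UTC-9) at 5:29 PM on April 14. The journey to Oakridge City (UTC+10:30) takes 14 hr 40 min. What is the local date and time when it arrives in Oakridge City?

3:39 AM on April 16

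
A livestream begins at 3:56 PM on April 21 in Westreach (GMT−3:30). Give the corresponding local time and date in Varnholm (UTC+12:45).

In UTC: 3:56 PM + 3:30 = 7:26 PM on Apr 21.
Varnholm is UTC+12:45: 7:26 PM + 12:45 = 8:11 AM on Apr 22.

8:11 AM on April 22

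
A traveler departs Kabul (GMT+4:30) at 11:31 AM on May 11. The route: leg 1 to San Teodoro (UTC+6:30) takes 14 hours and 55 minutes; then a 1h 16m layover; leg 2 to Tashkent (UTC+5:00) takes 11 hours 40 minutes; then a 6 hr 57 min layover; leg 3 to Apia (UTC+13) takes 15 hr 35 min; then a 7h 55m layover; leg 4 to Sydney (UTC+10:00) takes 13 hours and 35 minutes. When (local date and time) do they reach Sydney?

4:54 PM on May 14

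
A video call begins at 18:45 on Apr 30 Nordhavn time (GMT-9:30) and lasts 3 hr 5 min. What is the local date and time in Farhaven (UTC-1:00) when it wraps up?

Convert start to UTC: 18:45 + 9:30 = 04:15 UTC on May 1.
Add 3 hours 5 minutes duration → 07:20 UTC.
Farhaven is UTC−1:00, so local end time = 07:20 − 1:00 = 06:20 on May 1.

06:20 on May 1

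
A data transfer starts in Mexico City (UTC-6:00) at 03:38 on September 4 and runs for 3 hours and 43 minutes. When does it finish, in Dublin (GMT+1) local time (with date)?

Convert start to UTC: 03:38 + 6:00 = 09:38 UTC on Sep 4.
Add 3 hours 43 minutes duration → 13:21 UTC.
Dublin is UTC+1:00, so local end time = 13:21 + 1:00 = 14:21 on Sep 4.

14:21 on September 4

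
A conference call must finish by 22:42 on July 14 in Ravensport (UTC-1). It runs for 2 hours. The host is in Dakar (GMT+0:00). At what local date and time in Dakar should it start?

Target end time in UTC: 22:42 + 1:00 = 23:42 on Jul 14.
Subtract 2 hours → start 21:42 UTC on Jul 14.
Dakar is UTC+0, so start is 21:42 on Jul 14.

21:42 on Jul 14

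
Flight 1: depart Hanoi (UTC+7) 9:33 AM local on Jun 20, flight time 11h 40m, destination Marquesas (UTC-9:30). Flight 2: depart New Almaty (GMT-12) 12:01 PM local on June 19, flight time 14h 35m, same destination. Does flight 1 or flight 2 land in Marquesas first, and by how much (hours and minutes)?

the first, by 23 minutes

Flight 1 in UTC: 9:33 AM − 7:00 = 2:33 AM on Jun 20.
+11 hours 40 minutes → arrive 2:13 PM UTC on Jun 20.
Flight 2 in UTC: 12:01 PM + 12:00 = 12:01 AM on Jun 20.
+14 hours and 35 minutes → arrive 2:36 PM UTC on Jun 20.
Flight 1 lands earlier by 23 minutes.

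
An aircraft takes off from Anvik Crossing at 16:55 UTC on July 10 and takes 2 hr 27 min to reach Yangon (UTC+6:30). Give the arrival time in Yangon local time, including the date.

Departure is given in UTC: 16:55 on Jul 10.
Add 2 hours 27 minutes → 19:22 UTC.
Yangon is UTC+6:30: 19:22 + 6:30 = 01:52 on Jul 11.

01:52 on Jul 11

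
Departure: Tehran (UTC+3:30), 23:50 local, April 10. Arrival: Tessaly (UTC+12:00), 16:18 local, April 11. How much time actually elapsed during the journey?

7 hours 58 minutes

Departure in UTC: 23:50 − 3:30 = 20:20 on Apr 10.
Arrival in UTC: 16:18 − 12:00 = 04:18 on Apr 11.
Elapsed = 04:18 − 20:20 (+1 day) = 7 hours 58 minutes.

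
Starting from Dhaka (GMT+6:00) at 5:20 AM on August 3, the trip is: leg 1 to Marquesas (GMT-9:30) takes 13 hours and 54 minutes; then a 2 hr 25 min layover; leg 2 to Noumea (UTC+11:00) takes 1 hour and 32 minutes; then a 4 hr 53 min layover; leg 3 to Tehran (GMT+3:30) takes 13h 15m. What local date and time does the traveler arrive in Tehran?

Convert departure to UTC: 5:20 AM − 6:00 = 11:20 PM UTC on Aug 2.
Add 13 hours 54 minutes leg 1 → 1:14 PM UTC (Aug 3).
Add 2 hours 25 minutes layover in Marquesas → 3:39 PM UTC.
Add 1 hour 32 minutes leg 2 → 5:11 PM UTC.
Add 4 hours 53 minutes layover in Noumea → 10:04 PM UTC.
Add 13 hours and 15 minutes leg 3 → 11:19 AM UTC (Aug 4).
Tehran is UTC+3:30, so local arrival = 11:19 AM + 3:30 = 2:49 PM on Aug 4.

2:49 PM on Aug 4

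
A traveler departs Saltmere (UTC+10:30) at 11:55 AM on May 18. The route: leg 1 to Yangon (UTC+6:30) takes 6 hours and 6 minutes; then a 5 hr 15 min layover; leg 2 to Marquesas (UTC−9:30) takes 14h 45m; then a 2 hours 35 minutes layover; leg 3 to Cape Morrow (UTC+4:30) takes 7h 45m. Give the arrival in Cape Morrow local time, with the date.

6:21 PM on May 19

Convert departure to UTC: 11:55 AM − 10:30 = 1:25 AM UTC on May 18.
Add 6 hours 6 minutes leg 1 → 7:31 AM UTC.
Add 5 hours and 15 minutes layover in Yangon → 12:46 PM UTC.
Add 14 hours and 45 minutes leg 2 → 3:31 AM UTC (May 19).
Add 2 hours and 35 minutes layover in Marquesas → 6:06 AM UTC.
Add 7 hours and 45 minutes leg 3 → 1:51 PM UTC.
Cape Morrow is UTC+4:30, so local arrival = 1:51 PM + 4:30 = 6:21 PM on May 19.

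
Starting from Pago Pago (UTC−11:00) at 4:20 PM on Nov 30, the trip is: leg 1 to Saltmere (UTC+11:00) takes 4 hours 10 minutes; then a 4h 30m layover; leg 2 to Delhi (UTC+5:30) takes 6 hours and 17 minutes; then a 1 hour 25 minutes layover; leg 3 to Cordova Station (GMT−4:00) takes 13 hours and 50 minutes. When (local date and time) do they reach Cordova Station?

Convert departure to UTC: 4:20 PM + 11:00 = 3:20 AM UTC on Dec 1.
Add 4 hours 10 minutes leg 1 → 7:30 AM UTC.
Add 4 hours and 30 minutes layover in Saltmere → 12:00 PM UTC.
Add 6 hours 17 minutes leg 2 → 6:17 PM UTC.
Add 1 hour 25 minutes layover in Delhi → 7:42 PM UTC.
Add 13 hours 50 minutes leg 3 → 9:32 AM UTC (Dec 2).
Cordova Station is UTC−4:00, so local arrival = 9:32 AM − 4:00 = 5:32 AM on Dec 2.

5:32 AM on December 2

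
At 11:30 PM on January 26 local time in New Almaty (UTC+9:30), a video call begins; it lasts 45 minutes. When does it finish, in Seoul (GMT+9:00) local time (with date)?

Convert start to UTC: 11:30 PM − 9:30 = 2:00 PM UTC on Jan 26.
Add 45 minutes duration → 2:45 PM UTC.
Seoul is UTC+9:00, so local end time = 2:45 PM + 9:00 = 11:45 PM on Jan 26.

11:45 PM on Jan 26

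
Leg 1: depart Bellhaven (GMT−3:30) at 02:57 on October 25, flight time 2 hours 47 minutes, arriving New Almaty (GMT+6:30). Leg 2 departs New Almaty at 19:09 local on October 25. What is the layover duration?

3 hours 25 minutes

Convert departure to UTC: 02:57 + 3:30 = 06:27 UTC on Oct 25.
Add 2 hours and 47 minutes flight time → 09:14 UTC.
New Almaty is UTC+6:30, so local arrival = 09:14 + 6:30 = 15:44 on Oct 25.
Layover = 19:09 − 15:44 = 3 hours 25 minutes.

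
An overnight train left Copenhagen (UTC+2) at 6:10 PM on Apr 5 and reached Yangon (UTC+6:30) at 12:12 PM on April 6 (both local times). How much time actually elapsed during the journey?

13 hours 32 minutes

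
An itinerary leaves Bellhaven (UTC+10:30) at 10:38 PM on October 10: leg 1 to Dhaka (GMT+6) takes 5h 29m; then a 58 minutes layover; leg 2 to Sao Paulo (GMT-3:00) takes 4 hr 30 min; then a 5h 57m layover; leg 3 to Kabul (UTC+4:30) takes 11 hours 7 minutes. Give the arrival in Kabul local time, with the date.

Convert departure to UTC: 10:38 PM − 10:30 = 12:08 PM UTC on Oct 10.
Add 5 hours 29 minutes leg 1 → 5:37 PM UTC.
Add 58 minutes layover in Dhaka → 6:35 PM UTC.
Add 4 hours 30 minutes leg 2 → 11:05 PM UTC.
Add 5 hours 57 minutes layover in Sao Paulo → 5:02 AM UTC (Oct 11).
Add 11 hours and 7 minutes leg 3 → 4:09 PM UTC.
Kabul is UTC+4:30, so local arrival = 4:09 PM + 4:30 = 8:39 PM on Oct 11.

8:39 PM on Oct 11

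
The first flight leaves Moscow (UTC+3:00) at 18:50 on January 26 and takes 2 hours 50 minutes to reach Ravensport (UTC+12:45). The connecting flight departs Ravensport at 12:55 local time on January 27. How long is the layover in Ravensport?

Convert departure to UTC: 18:50 − 3:00 = 15:50 UTC on Jan 26.
Add 2 hours 50 minutes flight time → 18:40 UTC.
Ravensport is UTC+12:45, so local arrival = 18:40 + 12:45 = 07:25 on Jan 27.
Layover = 12:55 − 07:25 = 5 hours 30 minutes.

5 hours 30 minutes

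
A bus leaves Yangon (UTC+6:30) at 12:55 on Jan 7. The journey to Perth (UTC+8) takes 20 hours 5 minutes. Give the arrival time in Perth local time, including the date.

10:30 on January 8

Convert departure to UTC: 12:55 − 6:30 = 06:25 UTC on Jan 7.
Add 20 hours 5 minutes travel time → 02:30 UTC (Jan 8).
Perth is UTC+8:00, so local arrival = 02:30 + 8:00 = 10:30 on Jan 8.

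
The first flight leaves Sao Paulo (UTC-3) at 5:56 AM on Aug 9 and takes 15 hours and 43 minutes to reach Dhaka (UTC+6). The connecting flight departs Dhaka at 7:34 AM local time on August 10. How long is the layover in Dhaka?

55 minutes

Convert departure to UTC: 5:56 AM + 3:00 = 8:56 AM UTC on Aug 9.
Add 15 hours and 43 minutes flight time → 12:39 AM UTC (Aug 10).
Dhaka is UTC+6:00, so local arrival = 12:39 AM + 6:00 = 6:39 AM on Aug 10.
Layover = 7:34 AM − 6:39 AM = 55 minutes.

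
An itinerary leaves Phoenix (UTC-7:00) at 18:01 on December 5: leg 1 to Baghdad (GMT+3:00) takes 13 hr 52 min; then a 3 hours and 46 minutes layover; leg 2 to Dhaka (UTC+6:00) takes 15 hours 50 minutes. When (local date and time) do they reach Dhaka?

16:29 on Dec 7

Convert departure to UTC: 18:01 + 7:00 = 01:01 UTC on Dec 6.
Add 13 hours and 52 minutes leg 1 → 14:53 UTC.
Add 3 hours and 46 minutes layover in Baghdad → 18:39 UTC.
Add 15 hours 50 minutes leg 2 → 10:29 UTC (Dec 7).
Dhaka is UTC+6:00, so local arrival = 10:29 + 6:00 = 16:29 on Dec 7.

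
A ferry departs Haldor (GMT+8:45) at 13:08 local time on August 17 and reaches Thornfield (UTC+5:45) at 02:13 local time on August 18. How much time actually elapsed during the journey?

Departure in UTC: 13:08 − 8:45 = 04:23 on Aug 17.
Arrival in UTC: 02:13 − 5:45 = 20:28 on Aug 17.
Elapsed = 20:28 − 04:23 = 16 hours 5 minutes.

16 hours 5 minutes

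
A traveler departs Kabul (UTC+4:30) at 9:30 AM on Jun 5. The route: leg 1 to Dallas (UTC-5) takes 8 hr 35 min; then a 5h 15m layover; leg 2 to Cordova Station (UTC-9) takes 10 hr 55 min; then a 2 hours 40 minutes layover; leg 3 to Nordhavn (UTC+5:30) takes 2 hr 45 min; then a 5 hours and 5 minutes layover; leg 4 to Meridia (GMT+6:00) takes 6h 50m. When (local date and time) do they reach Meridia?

5:05 AM on Jun 7

Convert departure to UTC: 9:30 AM − 4:30 = 5:00 AM UTC on Jun 5.
Add 8 hours and 35 minutes leg 1 → 1:35 PM UTC.
Add 5 hours and 15 minutes layover in Dallas → 6:50 PM UTC.
Add 10 hours and 55 minutes leg 2 → 5:45 AM UTC (Jun 6).
Add 2 hours and 40 minutes layover in Cordova Station → 8:25 AM UTC.
Add 2 hours 45 minutes leg 3 → 11:10 AM UTC.
Add 5 hours 5 minutes layover in Nordhavn → 4:15 PM UTC.
Add 6 hours 50 minutes leg 4 → 11:05 PM UTC.
Meridia is UTC+6:00, so local arrival = 11:05 PM + 6:00 = 5:05 AM on Jun 7.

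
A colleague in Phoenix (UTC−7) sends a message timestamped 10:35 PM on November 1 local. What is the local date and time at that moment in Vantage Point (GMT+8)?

In UTC: 10:35 PM + 7:00 = 5:35 AM on Nov 2.
Vantage Point is UTC+8:00: 5:35 AM + 8:00 = 1:35 PM on Nov 2.

1:35 PM on November 2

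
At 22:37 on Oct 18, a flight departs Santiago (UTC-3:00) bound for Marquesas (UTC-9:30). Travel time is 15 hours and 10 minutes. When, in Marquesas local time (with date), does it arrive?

07:17 on October 19

Marquesas is 6:30 behind Santiago.
After 15 hours and 10 minutes it is 13:47 (Oct 19) in Santiago.
Shift by the zone difference: 13:47 − 6:30 = 07:17 on Oct 19 in Marquesas.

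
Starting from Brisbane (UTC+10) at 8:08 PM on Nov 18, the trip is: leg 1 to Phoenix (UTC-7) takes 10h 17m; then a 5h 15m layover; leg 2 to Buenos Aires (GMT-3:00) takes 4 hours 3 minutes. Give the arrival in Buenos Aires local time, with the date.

Convert departure to UTC: 8:08 PM − 10:00 = 10:08 AM UTC on Nov 18.
Add 10 hours and 17 minutes leg 1 → 8:25 PM UTC.
Add 5 hours 15 minutes layover in Phoenix → 1:40 AM UTC (Nov 19).
Add 4 hours 3 minutes leg 2 → 5:43 AM UTC.
Buenos Aires is UTC−3:00, so local arrival = 5:43 AM − 3:00 = 2:43 AM on Nov 19.

2:43 AM on Nov 19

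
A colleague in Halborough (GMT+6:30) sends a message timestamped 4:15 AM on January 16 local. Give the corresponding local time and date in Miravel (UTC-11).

10:45 AM on January 15

In UTC: 4:15 AM − 6:30 = 9:45 PM on Jan 15.
Miravel is UTC−11:00: 9:45 PM − 11:00 = 10:45 AM on Jan 15.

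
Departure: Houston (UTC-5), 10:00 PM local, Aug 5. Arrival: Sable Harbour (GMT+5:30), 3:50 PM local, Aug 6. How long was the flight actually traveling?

7 hours 20 minutes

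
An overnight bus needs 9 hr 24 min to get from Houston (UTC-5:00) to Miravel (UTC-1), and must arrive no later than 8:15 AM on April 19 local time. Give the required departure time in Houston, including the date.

6:51 PM on Apr 18

Target arrival in UTC: 8:15 AM + 1:00 = 9:15 AM on Apr 19.
Subtract 9 hours 24 minutes → departure 11:51 PM UTC on Apr 18.
Houston is UTC−5:00: 11:51 PM − 5:00 = 6:51 PM on Apr 18.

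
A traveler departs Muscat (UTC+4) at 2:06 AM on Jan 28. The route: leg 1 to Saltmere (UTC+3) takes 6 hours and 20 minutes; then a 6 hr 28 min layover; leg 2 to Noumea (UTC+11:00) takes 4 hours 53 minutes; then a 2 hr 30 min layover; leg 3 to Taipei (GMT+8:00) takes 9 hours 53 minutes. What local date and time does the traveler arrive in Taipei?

12:10 PM on Jan 29

Convert departure to UTC: 2:06 AM − 4:00 = 10:06 PM UTC on Jan 27.
Add 6 hours 20 minutes leg 1 → 4:26 AM UTC (Jan 28).
Add 6 hours 28 minutes layover in Saltmere → 10:54 AM UTC.
Add 4 hours 53 minutes leg 2 → 3:47 PM UTC.
Add 2 hours 30 minutes layover in Noumea → 6:17 PM UTC.
Add 9 hours 53 minutes leg 3 → 4:10 AM UTC (Jan 29).
Taipei is UTC+8:00, so local arrival = 4:10 AM + 8:00 = 12:10 PM on Jan 29.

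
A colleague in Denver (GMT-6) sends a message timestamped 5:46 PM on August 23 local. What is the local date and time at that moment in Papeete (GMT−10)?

Papeete is 4:00 behind Denver.
Shift by the zone difference: 5:46 PM − 4:00 = 1:46 PM on Aug 23 in Papeete.

1:46 PM on Aug 23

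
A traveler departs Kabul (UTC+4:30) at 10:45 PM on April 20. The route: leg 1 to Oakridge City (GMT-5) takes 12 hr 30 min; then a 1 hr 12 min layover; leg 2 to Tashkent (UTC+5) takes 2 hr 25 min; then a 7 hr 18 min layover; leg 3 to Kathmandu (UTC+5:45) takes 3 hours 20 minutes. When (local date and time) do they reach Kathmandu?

Convert departure to UTC: 10:45 PM − 4:30 = 6:15 PM UTC on Apr 20.
Add 12 hours and 30 minutes leg 1 → 6:45 AM UTC (Apr 21).
Add 1 hour and 12 minutes layover in Oakridge City → 7:57 AM UTC.
Add 2 hours and 25 minutes leg 2 → 10:22 AM UTC.
Add 7 hours and 18 minutes layover in Tashkent → 5:40 PM UTC.
Add 3 hours and 20 minutes leg 3 → 9:00 PM UTC.
Kathmandu is UTC+5:45, so local arrival = 9:00 PM + 5:45 = 2:45 AM on Apr 22.

2:45 AM on April 22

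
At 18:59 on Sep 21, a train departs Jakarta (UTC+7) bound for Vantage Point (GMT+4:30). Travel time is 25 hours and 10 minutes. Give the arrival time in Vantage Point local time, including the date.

17:39 on September 22

Vantage Point is 2:30 behind Jakarta.
After 25 hours 10 minutes it is 20:09 (Sep 22) in Jakarta.
Shift by the zone difference: 20:09 − 2:30 = 17:39 on Sep 22 in Vantage Point.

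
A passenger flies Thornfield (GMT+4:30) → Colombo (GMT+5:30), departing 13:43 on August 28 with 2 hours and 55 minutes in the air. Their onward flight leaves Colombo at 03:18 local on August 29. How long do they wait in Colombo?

9 hours 40 minutes

Convert departure to UTC: 13:43 − 4:30 = 09:13 UTC on Aug 28.
Add 2 hours and 55 minutes flight time → 12:08 UTC.
Colombo is UTC+5:30, so local arrival = 12:08 + 5:30 = 17:38 on Aug 28.
Layover = 03:18 − 17:38 (+1 day) = 9 hours 40 minutes.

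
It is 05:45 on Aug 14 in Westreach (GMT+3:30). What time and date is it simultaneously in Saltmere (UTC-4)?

22:15 on August 13

In UTC: 05:45 − 3:30 = 02:15 on Aug 14.
Saltmere is UTC−4:00: 02:15 − 4:00 = 22:15 on Aug 13.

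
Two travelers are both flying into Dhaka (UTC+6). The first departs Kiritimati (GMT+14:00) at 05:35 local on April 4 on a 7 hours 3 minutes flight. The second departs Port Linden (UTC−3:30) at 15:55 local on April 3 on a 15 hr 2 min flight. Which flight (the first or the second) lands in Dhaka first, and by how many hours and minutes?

Flight 1 in UTC: 05:35 − 14:00 = 15:35 on Apr 3.
+7 hours and 3 minutes → arrive 22:38 UTC on Apr 3.
Flight 2 in UTC: 15:55 + 3:30 = 19:25 on Apr 3.
+15 hours 2 minutes → arrive 10:27 UTC on Apr 4.
Flight 1 lands earlier by 11 hours 49 minutes.

the first, by 11 hours 49 minutes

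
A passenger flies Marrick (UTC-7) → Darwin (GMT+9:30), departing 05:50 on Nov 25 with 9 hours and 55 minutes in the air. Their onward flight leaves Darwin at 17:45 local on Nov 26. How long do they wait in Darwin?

Convert departure to UTC: 05:50 + 7:00 = 12:50 UTC on Nov 25.
Add 9 hours 55 minutes flight time → 22:45 UTC.
Darwin is UTC+9:30, so local arrival = 22:45 + 9:30 = 08:15 on Nov 26.
Layover = 17:45 − 08:15 = 9 hours 30 minutes.

9 hours 30 minutes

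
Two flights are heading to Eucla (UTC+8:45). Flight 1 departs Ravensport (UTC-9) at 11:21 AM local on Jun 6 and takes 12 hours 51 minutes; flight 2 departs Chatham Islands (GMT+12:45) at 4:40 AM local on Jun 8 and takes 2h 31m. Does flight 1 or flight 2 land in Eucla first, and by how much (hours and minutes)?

the first, by 9 hours 14 minutes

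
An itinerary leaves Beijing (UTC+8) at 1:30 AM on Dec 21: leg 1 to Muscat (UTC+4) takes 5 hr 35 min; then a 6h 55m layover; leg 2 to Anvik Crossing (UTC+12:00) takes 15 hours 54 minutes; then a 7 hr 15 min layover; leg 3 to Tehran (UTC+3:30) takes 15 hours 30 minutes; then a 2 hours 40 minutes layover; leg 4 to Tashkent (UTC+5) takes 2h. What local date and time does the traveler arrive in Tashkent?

6:19 AM on December 23

Convert departure to UTC: 1:30 AM − 8:00 = 5:30 PM UTC on Dec 20.
Add 5 hours and 35 minutes leg 1 → 11:05 PM UTC.
Add 6 hours and 55 minutes layover in Muscat → 6:00 AM UTC (Dec 21).
Add 15 hours 54 minutes leg 2 → 9:54 PM UTC.
Add 7 hours and 15 minutes layover in Anvik Crossing → 5:09 AM UTC (Dec 22).
Add 15 hours 30 minutes leg 3 → 8:39 PM UTC.
Add 2 hours and 40 minutes layover in Tehran → 11:19 PM UTC.
Add 2 hours leg 4 → 1:19 AM UTC (Dec 23).
Tashkent is UTC+5:00, so local arrival = 1:19 AM + 5:00 = 6:19 AM on Dec 23.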